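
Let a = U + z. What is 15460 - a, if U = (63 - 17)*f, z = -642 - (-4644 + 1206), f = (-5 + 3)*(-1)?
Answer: 12572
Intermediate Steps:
f = 2 (f = -2*(-1) = 2)
z = 2796 (z = -642 - 1*(-3438) = -642 + 3438 = 2796)
U = 92 (U = (63 - 17)*2 = 46*2 = 92)
a = 2888 (a = 92 + 2796 = 2888)
15460 - a = 15460 - 1*2888 = 15460 - 2888 = 12572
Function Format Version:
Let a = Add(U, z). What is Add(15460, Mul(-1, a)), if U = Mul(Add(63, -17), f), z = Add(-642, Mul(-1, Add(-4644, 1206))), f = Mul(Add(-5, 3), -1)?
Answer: 12572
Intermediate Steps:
f = 2 (f = Mul(-2, -1) = 2)
z = 2796 (z = Add(-642, Mul(-1, -3438)) = Add(-642, 3438) = 2796)
U = 92 (U = Mul(Add(63, -17), 2) = Mul(46, 2) = 92)
a = 2888 (a = Add(92, 2796) = 2888)
Add(15460, Mul(-1, a)) = Add(15460, Mul(-1, 2888)) = Add(15460, -2888) = 12572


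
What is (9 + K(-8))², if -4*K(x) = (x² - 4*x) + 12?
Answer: 324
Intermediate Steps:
K(x) = -3 + x - x²/4 (K(x) = -((x² - 4*x) + 12)/4 = -(12 + x² - 4*x)/4 = -3 + x - x²/4)
(9 + K(-8))² = (9 + (-3 - 8 - ¼*(-8)²))² = (9 + (-3 - 8 - ¼*64))² = (9 + (-3 - 8 - 16))² = (9 - 27)² = (-18)² = 324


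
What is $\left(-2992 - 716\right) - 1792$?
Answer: $-5500$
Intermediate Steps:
$\left(-2992 - 716\right) - 1792 = -3708 - 1792 = -5500$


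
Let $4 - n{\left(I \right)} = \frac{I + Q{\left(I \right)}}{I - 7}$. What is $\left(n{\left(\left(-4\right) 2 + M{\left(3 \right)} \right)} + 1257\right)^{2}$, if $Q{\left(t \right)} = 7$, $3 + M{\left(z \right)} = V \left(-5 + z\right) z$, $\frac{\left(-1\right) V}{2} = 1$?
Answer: $\frac{14341369}{9} \approx 1.5935 \cdot 10^{6}$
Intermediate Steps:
$V = -2$ ($V = \left(-2\right) 1 = -2$)
$M{\left(z \right)} = -3 + z \left(10 - 2 z\right)$ ($M{\left(z \right)} = -3 + - 2 \left(-5 + z\right) z = -3 + \left(10 - 2 z\right) z = -3 + z \left(10 - 2 z\right)$)
$n{\left(I \right)} = 4 - \frac{7 + I}{-7 + I}$ ($n{\left(I \right)} = 4 - \frac{I + 7}{I - 7} = 4 - \frac{7 + I}{-7 + I}$)
$\left(n{\left(\left(-4\right) 2 + M{\left(3 \right)} \right)} + 1257\right)^{2} = \left(\frac{-35 + 3 \left(\left(-4\right) 2 - \left(-27 + 18\right)\right)}{-7 - -1} + 1257\right)^{2} = \left(\frac{-35 + 3 \left(-8 - -9\right)}{-7 - -1} + 1257\right)^{2} = \left(\frac{-35 + 3 \left(-8 + 9\right)}{-7 + \left(-8 + 9\right)} + 1257\right)^{2} = \left(\frac{-35 + 3 \cdot 1}{-7 + 1} + 1257\right)^{2} = \left(\frac{-35 + 3}{-6} + 1257\right)^{2} = \left(\left(- \frac{1}{6}\right) \left(-32\right) + 1257\right)^{2} = \left(\frac{16}{3} + 1257\right)^{2} = \left(\frac{3787}{3}\right)^{2} = \frac{14341369}{9}$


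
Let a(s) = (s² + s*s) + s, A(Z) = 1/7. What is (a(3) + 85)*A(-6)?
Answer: 106/7 ≈ 15.143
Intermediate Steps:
A(Z) = ⅐
a(s) = s + 2*s² (a(s) = (s² + s²) + s = 2*s² + s = s + 2*s²)
(a(3) + 85)*A(-6) = (3*(1 + 2*3) + 85)*(⅐) = (3*(1 + 6) + 85)*(⅐) = (3*7 + 85)*(⅐) = (21 + 85)*(⅐) = 106*(⅐) = 106/7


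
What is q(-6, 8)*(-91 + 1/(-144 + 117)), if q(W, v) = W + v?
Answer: -4916/27 ≈ -182.07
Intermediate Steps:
q(-6, 8)*(-91 + 1/(-144 + 117)) = (-6 + 8)*(-91 + 1/(-144 + 117)) = 2*(-91 + 1/(-27)) = 2*(-91 - 1/27) = 2*(-2458/27) = -4916/27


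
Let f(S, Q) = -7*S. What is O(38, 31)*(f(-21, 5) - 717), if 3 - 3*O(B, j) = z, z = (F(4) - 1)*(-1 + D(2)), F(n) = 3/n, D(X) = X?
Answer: -1235/2 ≈ -617.50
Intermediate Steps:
z = -¼ (z = (3/4 - 1)*(-1 + 2) = (3*(¼) - 1)*1 = (¾ - 1)*1 = -¼*1 = -¼ ≈ -0.25000)
O(B, j) = 13/12 (O(B, j) = 1 - ⅓*(-¼) = 1 + 1/12 = 13/12)
O(38, 31)*(f(-21, 5) - 717) = 13*(-7*(-21) - 717)/12 = 13*(147 - 717)/12 = (13/12)*(-570) = -1235/2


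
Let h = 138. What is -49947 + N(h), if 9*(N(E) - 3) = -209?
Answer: -449705/9 ≈ -49967.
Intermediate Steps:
N(E) = -182/9 (N(E) = 3 + (1/9)*(-209) = 3 - 209/9 = -182/9)
-49947 + N(h) = -49947 - 182/9 = -449705/9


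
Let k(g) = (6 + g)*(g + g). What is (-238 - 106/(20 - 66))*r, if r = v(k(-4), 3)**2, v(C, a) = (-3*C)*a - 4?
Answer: -106251600/23 ≈ -4.6196e+6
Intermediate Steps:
k(g) = 2*g*(6 + g) (k(g) = (6 + g)*(2*g) = 2*g*(6 + g))
v(C, a) = -4 - 3*C*a (v(C, a) = -3*C*a - 4 = -4 - 3*C*a)
r = 19600 (r = (-4 - 3*2*(-4)*(6 - 4)*3)**2 = (-4 - 3*2*(-4)*2*3)**2 = (-4 - 3*(-16)*3)**2 = (-4 + 144)**2 = 140**2 = 19600)
(-238 - 106/(20 - 66))*r = (-238 - 106/(20 - 66))*19600 = (-238 - 106/(-46))*19600 = (-238 - 106*(-1/46))*19600 = (-238 + 53/23)*19600 = -5421/23*19600 = -106251600/23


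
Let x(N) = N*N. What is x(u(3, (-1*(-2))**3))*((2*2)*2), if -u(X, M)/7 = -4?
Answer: 6272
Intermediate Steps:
u(X, M) = 28 (u(X, M) = -7*(-4) = 28)
x(N) = N**2
x(u(3, (-1*(-2))**3))*((2*2)*2) = 28**2*((2*2)*2) = 784*(4*2) = 784*8 = 6272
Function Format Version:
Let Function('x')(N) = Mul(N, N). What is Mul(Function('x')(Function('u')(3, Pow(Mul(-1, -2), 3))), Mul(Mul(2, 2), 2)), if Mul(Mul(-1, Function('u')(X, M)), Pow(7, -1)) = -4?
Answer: 6272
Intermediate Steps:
Function('u')(X, M) = 28 (Function('u')(X, M) = Mul(-7, -4) = 28)
Function('x')(N) = Pow(N, 2)
Mul(Function('x')(Function('u')(3, Pow(Mul(-1, -2), 3))), Mul(Mul(2, 2), 2)) = Mul(Pow(28, 2), Mul(Mul(2, 2), 2)) = Mul(784, Mul(4, 2)) = Mul(784, 8) = 6272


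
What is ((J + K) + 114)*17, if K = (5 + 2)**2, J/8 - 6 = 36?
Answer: 8483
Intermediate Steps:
J = 336 (J = 48 + 8*36 = 48 + 288 = 336)
K = 49 (K = 7**2 = 49)
((J + K) + 114)*17 = ((336 + 49) + 114)*17 = (385 + 114)*17 = 499*17 = 8483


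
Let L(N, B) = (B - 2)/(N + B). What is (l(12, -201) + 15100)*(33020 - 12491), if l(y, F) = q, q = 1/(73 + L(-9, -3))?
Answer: 273099586248/881 ≈ 3.0999e+8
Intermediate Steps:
L(N, B) = (-2 + B)/(B + N)
q = 12/881 (q = 1/(73 + (-2 - 3)/(-3 - 9)) = 1/(73 - 5/(-12)) = 1/(73 - 1/12*(-5)) = 1/(73 + 5/12) = 1/(881/12) = 12/881 ≈ 0.013621)
l(y, F) = 12/881
(l(12, -201) + 15100)*(33020 - 12491) = (12/881 + 15100)*(33020 - 12491) = (13303112/881)*20529 = 273099586248/881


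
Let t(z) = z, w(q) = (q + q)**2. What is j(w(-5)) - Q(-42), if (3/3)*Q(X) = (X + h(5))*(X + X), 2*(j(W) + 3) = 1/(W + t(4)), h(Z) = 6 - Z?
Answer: -716975/208 ≈ -3447.0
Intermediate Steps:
w(q) = 4*q**2 (w(q) = (2*q)**2 = 4*q**2)
j(W) = -3 + 1/(2*(4 + W)) (j(W) = -3 + 1/(2*(W + 4)) = -3 + 1/(2*(4 + W)))
Q(X) = 2*X*(1 + X) (Q(X) = (X + (6 - 1*5))*(X + X) = (X + (6 - 5))*(2*X) = (X + 1)*(2*X) = (1 + X)*(2*X) = 2*X*(1 + X))
j(w(-5)) - Q(-42) = (-23 - 24*(-5)**2)/(2*(4 + 4*(-5)**2)) - 2*(-42)*(1 - 42) = (-23 - 24*25)/(2*(4 + 4*25)) - 2*(-42)*(-41) = (-23 - 6*100)/(2*(4 + 100)) - 1*3444 = (1/2)*(-23 - 600)/104 - 3444 = (1/2)*(1/104)*(-623) - 3444 = -623/208 - 3444 = -716975/208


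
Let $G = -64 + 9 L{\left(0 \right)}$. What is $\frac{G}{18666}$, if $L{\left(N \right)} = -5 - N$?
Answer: $- \frac{109}{18666} \approx -0.0058395$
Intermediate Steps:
$G = -109$ ($G = -64 + 9 \left(-5 - 0\right) = -64 + 9 \left(-5 + 0\right) = -64 + 9 \left(-5\right) = -64 - 45 = -109$)
$\frac{G}{18666} = - \frac{109}{18666}$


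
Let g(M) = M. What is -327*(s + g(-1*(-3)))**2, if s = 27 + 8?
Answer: -472188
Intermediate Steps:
s = 35
-327*(s + g(-1*(-3)))**2 = -327*(35 - 1*(-3))**2 = -327*(35 + 3)**2 = -327*38**2 = -327*1444 = -472188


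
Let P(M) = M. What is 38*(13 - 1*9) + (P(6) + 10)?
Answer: 168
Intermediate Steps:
38*(13 - 1*9) + (P(6) + 10) = 38*(13 - 1*9) + (6 + 10) = 38*(13 - 9) + 16 = 38*4 + 16 = 152 + 16 = 168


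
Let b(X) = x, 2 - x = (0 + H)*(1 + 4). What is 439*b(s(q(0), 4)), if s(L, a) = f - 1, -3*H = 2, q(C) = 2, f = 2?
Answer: 7024/3 ≈ 2341.3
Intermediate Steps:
H = -⅔ (H = -⅓*2 = -⅔ ≈ -0.66667)
s(L, a) = 1 (s(L, a) = 2 - 1 = 1)
x = 16/3 (x = 2 - (0 - ⅔)*(1 + 4) = 2 - (-2)*5/3 = 2 - 1*(-10/3) = 2 + 10/3 = 16/3 ≈ 5.3333)
b(X) = 16/3
439*b(s(q(0), 4)) = 439*(16/3) = 7024/3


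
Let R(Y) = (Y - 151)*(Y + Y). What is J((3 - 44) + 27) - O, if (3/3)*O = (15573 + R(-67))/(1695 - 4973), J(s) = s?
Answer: -1107/3278 ≈ -0.33771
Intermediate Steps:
R(Y) = 2*Y*(-151 + Y) (R(Y) = (-151 + Y)*(2*Y) = 2*Y*(-151 + Y))
O = -44785/3278 (O = (15573 + 2*(-67)*(-151 - 67))/(1695 - 4973) = (15573 + 2*(-67)*(-218))/(-3278) = (15573 + 29212)*(-1/3278) = 44785*(-1/3278) = -44785/3278 ≈ -13.662)
J((3 - 44) + 27) - O = ((3 - 44) + 27) - 1*(-44785/3278) = (-41 + 27) + 44785/3278 = -14 + 44785/3278 = -1107/3278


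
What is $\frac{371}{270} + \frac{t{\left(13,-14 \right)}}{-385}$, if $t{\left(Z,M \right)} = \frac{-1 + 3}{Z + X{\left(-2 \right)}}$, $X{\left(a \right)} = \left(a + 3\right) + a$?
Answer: $\frac{14279}{10395} \approx 1.3736$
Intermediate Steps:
$X{\left(a \right)} = 3 + 2 a$ ($X{\left(a \right)} = \left(3 + a\right) + a = 3 + 2 a$)
$t{\left(Z,M \right)} = \frac{2}{-1 + Z}$ ($t{\left(Z,M \right)} = \frac{-1 + 3}{Z + \left(3 + 2 \left(-2\right)\right)} = \frac{2}{Z + \left(3 - 4\right)} = \frac{2}{Z - 1} = \frac{2}{-1 + Z}$)
$\frac{371}{270} + \frac{t{\left(13,-14 \right)}}{-385} = \frac{371}{270} + \frac{2 \frac{1}{-1 + 13}}{-385} = 371 \cdot \frac{1}{270} + \frac{2}{12} \left(- \frac{1}{385}\right) = \frac{371}{270} + 2 \cdot \frac{1}{12} \left(- \frac{1}{385}\right) = \frac{371}{270} + \frac{1}{6} \left(- \frac{1}{385}\right) = \frac{371}{270} - \frac{1}{2310} = \frac{14279}{10395}$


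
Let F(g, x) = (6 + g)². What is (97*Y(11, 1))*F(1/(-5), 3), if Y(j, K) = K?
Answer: 81577/25 ≈ 3263.1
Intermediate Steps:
(97*Y(11, 1))*F(1/(-5), 3) = (97*1)*(6 + 1/(-5))² = 97*(6 - ⅕)² = 97*(29/5)² = 97*(841/25) = 81577/25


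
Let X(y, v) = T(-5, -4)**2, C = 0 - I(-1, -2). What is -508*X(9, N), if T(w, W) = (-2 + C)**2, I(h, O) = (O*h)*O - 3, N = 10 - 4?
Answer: -317500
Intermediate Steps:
N = 6
I(h, O) = -3 + h*O**2 (I(h, O) = h*O**2 - 3 = -3 + h*O**2)
C = 7 (C = 0 - (-3 - 1*(-2)**2) = 0 - (-3 - 1*4) = 0 - (-3 - 4) = 0 - 1*(-7) = 0 + 7 = 7)
T(w, W) = 25 (T(w, W) = (-2 + 7)**2 = 5**2 = 25)
X(y, v) = 625 (X(y, v) = 25**2 = 625)
-508*X(9, N) = -508*625 = -317500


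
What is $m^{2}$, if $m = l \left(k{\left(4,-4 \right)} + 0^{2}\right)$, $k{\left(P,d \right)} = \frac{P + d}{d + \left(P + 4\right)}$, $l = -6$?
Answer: $0$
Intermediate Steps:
$k{\left(P,d \right)} = \frac{P + d}{4 + P + d}$ ($k{\left(P,d \right)} = \frac{P + d}{d + \left(4 + P\right)} = \frac{P + d}{4 + P + d}$)
$m = 0$ ($m = - 6 \left(\frac{4 - 4}{4 + 4 - 4} + 0^{2}\right) = - 6 \left(\frac{1}{4} \cdot 0 + 0\right) = - 6 \left(0 + 0\right) = \left(-6\right) 0 = 0$)
$m^{2} = 0^{2} = 0$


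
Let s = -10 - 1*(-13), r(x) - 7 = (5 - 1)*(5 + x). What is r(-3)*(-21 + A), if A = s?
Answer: -270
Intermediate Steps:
r(x) = 27 + 4*x (r(x) = 7 + (5 - 1)*(5 + x) = 7 + 4*(5 + x) = 7 + (20 + 4*x) = 27 + 4*x)
s = 3 (s = -10 + 13 = 3)
A = 3
r(-3)*(-21 + A) = (27 + 4*(-3))*(-21 + 3) = (27 - 12)*(-18) = 15*(-18) = -270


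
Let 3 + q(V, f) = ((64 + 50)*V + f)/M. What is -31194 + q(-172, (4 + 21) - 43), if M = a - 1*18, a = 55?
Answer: -1173915/37 ≈ -31727.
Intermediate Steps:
M = 37 (M = 55 - 1*18 = 55 - 18 = 37)
q(V, f) = -3 + f/37 + 114*V/37 (q(V, f) = -3 + ((64 + 50)*V + f)/37 = -3 + (114*V + f)*(1/37) = -3 + (f + 114*V)*(1/37) = -3 + (f/37 + 114*V/37) = -3 + f/37 + 114*V/37)
-31194 + q(-172, (4 + 21) - 43) = -31194 + (-3 + ((4 + 21) - 43)/37 + (114/37)*(-172)) = -31194 + (-3 + (25 - 43)/37 - 19608/37) = -31194 + (-3 + (1/37)*(-18) - 19608/37) = -31194 + (-3 - 18/37 - 19608/37) = -31194 - 19737/37 = -1173915/37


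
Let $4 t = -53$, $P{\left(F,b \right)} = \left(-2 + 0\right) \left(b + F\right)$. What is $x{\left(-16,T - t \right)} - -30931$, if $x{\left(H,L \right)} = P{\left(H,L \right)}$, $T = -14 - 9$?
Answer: $\frac{61965}{2} \approx 30983.0$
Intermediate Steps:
$P{\left(F,b \right)} = - 2 F - 2 b$ ($P{\left(F,b \right)} = - 2 \left(F + b\right) = - 2 F - 2 b$)
$t = - \frac{53}{4}$ ($t = \frac{1}{4} \left(-53\right) = - \frac{53}{4} \approx -13.25$)
$T = -23$ ($T = -14 - 9 = -23$)
$x{\left(H,L \right)} = - 2 H - 2 L$
$x{\left(-16,T - t \right)} - -30931 = \left(\left(-2\right) \left(-16\right) - 2 \left(-23 - - \frac{53}{4}\right)\right) - -30931 = \left(32 - 2 \left(-23 + \frac{53}{4}\right)\right) + 30931 = \left(32 - - \frac{39}{2}\right) + 30931 = \left(32 + \frac{39}{2}\right) + 30931 = \frac{103}{2} + 30931 = \frac{61965}{2}$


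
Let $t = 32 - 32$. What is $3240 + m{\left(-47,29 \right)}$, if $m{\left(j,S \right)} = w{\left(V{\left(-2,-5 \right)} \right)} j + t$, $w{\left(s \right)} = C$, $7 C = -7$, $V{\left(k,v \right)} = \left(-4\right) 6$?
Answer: $3287$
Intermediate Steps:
$V{\left(k,v \right)} = -24$
$C = -1$ ($C = \frac{1}{7} \left(-7\right) = -1$)
$t = 0$ ($t = 32 - 32 = 0$)
$w{\left(s \right)} = -1$
$m{\left(j,S \right)} = - j$ ($m{\left(j,S \right)} = - j + 0 = - j$)
$3240 + m{\left(-47,29 \right)} = 3240 - -47 = 3240 + 47 = 3287$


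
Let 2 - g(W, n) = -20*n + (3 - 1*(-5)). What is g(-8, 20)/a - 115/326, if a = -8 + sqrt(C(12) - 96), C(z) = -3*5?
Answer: -1047677/57050 - 394*I*sqrt(111)/175 ≈ -18.364 - 23.72*I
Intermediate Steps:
C(z) = -15
g(W, n) = -6 + 20*n (g(W, n) = 2 - (-20*n + (3 - 1*(-5))) = 2 - (-20*n + (3 + 5)) = 2 - (-20*n + 8) = 2 - (8 - 20*n) = 2 + (-8 + 20*n) = -6 + 20*n)
a = -8 + I*sqrt(111) (a = -8 + sqrt(-15 - 96) = -8 + sqrt(-111) = -8 + I*sqrt(111) ≈ -8.0 + 10.536*I)
g(-8, 20)/a - 115/326 = (-6 + 20*20)/(-8 + I*sqrt(111)) - 115/326 = (-6 + 400)/(-8 + I*sqrt(111)) - 115*1/326 = 394/(-8 + I*sqrt(111)) - 115/326 = -115/326 + 394/(-8 + I*sqrt(111))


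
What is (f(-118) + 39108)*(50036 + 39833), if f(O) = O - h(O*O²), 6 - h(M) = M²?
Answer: 242606235681566952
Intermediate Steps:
h(M) = 6 - M²
f(O) = -6 + O + O⁶ (f(O) = O - (6 - (O*O²)²) = O - (6 - (O³)²) = O - (6 - O⁶) = O + (-6 + O⁶) = -6 + O + O⁶)
(f(-118) + 39108)*(50036 + 39833) = ((-6 - 118 + (-118)⁶) + 39108)*(50036 + 39833) = ((-6 - 118 + 2699554153024) + 39108)*89869 = (2699554152900 + 39108)*89869 = 2699554192008*89869 = 242606235681566952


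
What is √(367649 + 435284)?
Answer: √802933 ≈ 896.07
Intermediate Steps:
√(367649 + 435284) = √802933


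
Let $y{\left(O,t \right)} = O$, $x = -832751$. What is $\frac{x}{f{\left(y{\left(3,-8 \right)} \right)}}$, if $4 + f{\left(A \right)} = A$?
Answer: $832751$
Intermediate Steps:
$f{\left(A \right)} = -4 + A$
$\frac{x}{f{\left(y{\left(3,-8 \right)} \right)}} = - \frac{832751}{-4 + 3} = - \frac{832751}{-1} = \left(-832751\right) \left(-1\right) = 832751$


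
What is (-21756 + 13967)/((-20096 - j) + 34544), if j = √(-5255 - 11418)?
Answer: -112535472/208761377 - 7789*I*√16673/208761377 ≈ -0.53906 - 0.0048177*I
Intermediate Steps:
j = I*√16673 (j = √(-16673) = I*√16673 ≈ 129.12*I)
(-21756 + 13967)/((-20096 - j) + 34544) = (-21756 + 13967)/((-20096 - I*√16673) + 34544) = -7789/((-20096 - I*√16673) + 34544) = -7789/(14448 - I*√16673)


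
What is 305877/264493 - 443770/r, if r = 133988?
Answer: -888258269/412080094 ≈ -2.1555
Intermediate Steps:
305877/264493 - 443770/r = 305877/264493 - 443770/133988 = 305877*(1/264493) - 443770*1/133988 = 305877/264493 - 221885/66994 = -888258269/412080094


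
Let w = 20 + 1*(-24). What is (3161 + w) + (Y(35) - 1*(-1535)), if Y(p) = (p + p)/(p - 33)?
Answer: 4727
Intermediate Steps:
w = -4 (w = 20 - 24 = -4)
Y(p) = 2*p/(-33 + p) (Y(p) = (2*p)/(-33 + p) = 2*p/(-33 + p))
(3161 + w) + (Y(35) - 1*(-1535)) = (3161 - 4) + (2*35/(-33 + 35) - 1*(-1535)) = 3157 + (2*35/2 + 1535) = 3157 + (2*35*(1/2) + 1535) = 3157 + (35 + 1535) = 3157 + 1570 = 4727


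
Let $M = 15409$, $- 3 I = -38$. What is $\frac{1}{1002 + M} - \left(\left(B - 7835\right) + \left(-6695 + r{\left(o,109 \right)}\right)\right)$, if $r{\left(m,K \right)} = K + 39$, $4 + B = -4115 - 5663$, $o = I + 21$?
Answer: $\frac{396555405}{16411} \approx 24164.0$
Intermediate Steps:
$I = \frac{38}{3}$ ($I = \left(- \frac{1}{3}\right) \left(-38\right) = \frac{38}{3} \approx 12.667$)
$o = \frac{101}{3}$ ($o = \frac{38}{3} + 21 = \frac{101}{3} \approx 33.667$)
$B = -9782$ ($B = -4 - 9778 = -9782$)
$r{\left(m,K \right)} = 39 + K$
$\frac{1}{1002 + M} - \left(\left(B - 7835\right) + \left(-6695 + r{\left(o,109 \right)}\right)\right) = \frac{1}{1002 + 15409} - \left(\left(-9782 - 7835\right) + \left(-6695 + \left(39 + 109\right)\right)\right) = \frac{1}{16411} - \left(\left(-9782 - 7835\right) + \left(-6695 + 148\right)\right) = \frac{1}{16411} - \left(-17617 - 6547\right) = \frac{1}{16411} - -24164 = \frac{1}{16411} + 24164 = \frac{396555405}{16411}$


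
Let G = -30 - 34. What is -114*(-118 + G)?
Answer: 20748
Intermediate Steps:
G = -64
-114*(-118 + G) = -114*(-118 - 64) = -114*(-182) = 20748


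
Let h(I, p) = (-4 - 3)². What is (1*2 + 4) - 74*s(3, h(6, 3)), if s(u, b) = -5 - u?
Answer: 598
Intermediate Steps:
h(I, p) = 49 (h(I, p) = (-7)² = 49)
(1*2 + 4) - 74*s(3, h(6, 3)) = (1*2 + 4) - 74*(-5 - 1*3) = (2 + 4) - 74*(-5 - 3) = 6 - 74*(-8) = 6 + 592 = 598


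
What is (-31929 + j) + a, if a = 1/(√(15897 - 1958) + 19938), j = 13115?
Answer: -7478751332732/397509905 - √13939/397509905 ≈ -18814.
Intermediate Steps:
a = 1/(19938 + √13939) (a = 1/(√13939 + 19938) = 1/(19938 + √13939) ≈ 4.9860e-5)
(-31929 + j) + a = (-31929 + 13115) + (19938/397509905 - √13939/397509905) = -18814 + (19938/397509905 - √13939/397509905) = -7478751332732/397509905 - √13939/397509905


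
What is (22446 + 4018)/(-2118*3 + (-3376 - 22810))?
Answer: -6616/8135 ≈ -0.81328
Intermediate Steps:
(22446 + 4018)/(-2118*3 + (-3376 - 22810)) = 26464/(-6354 - 26186) = 26464/(-32540) = 26464*(-1/32540) = -6616/8135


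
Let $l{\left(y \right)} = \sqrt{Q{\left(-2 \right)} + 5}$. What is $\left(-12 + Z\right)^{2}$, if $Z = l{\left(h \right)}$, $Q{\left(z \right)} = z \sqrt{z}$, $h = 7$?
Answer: $\left(12 - \sqrt{5 - 2 i \sqrt{2}}\right)^{2} \approx 93.372 + 11.815 i$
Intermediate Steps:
$Q{\left(z \right)} = z^{\frac{3}{2}}$
$l{\left(y \right)} = \sqrt{5 - 2 i \sqrt{2}}$ ($l{\left(y \right)} = \sqrt{\left(-2\right)^{\frac{3}{2}} + 5} = \sqrt{- 2 i \sqrt{2} + 5} = \sqrt{5 - 2 i \sqrt{2}}$)
$Z = \sqrt{5 - 2 i \sqrt{2}} \approx 2.3178 - 0.61015 i$
$\left(-12 + Z\right)^{2} = \left(-12 + \sqrt{5 - 2 i \sqrt{2}}\right)^{2}$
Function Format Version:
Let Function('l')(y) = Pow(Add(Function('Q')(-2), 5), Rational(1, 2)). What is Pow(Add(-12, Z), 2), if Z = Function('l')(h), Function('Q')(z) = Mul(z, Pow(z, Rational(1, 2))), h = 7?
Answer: Pow(Add(12, Mul(-1, Pow(Add(5, Mul(-2, I, Pow(2, Rational(1, 2)))), Rational(1, 2)))), 2) ≈ Add(93.372, Mul(11.815, I))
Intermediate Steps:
Function('Q')(z) = Pow(z, Rational(3, 2))
Function('l')(y) = Pow(Add(5, Mul(-2, I, Pow(2, Rational(1, 2)))), Rational(1, 2)) (Function('l')(y) = Pow(Add(Pow(-2, Rational(3, 2)), 5), Rational(1, 2)) = Pow(Add(Mul(-2, I, Pow(2, Rational(1, 2))), 5), Rational(1, 2)) = Pow(Add(5, Mul(-2, I, Pow(2, Rational(1, 2)))), Rational(1, 2)))
Z = Pow(Add(5, Mul(-2, I, Pow(2, Rational(1, 2)))), Rational(1, 2)) ≈ Add(2.3178, Mul(-0.61015, I))
Pow(Add(-12, Z), 2) = Pow(Add(-12, Pow(Add(5, Mul(-2, I, Pow(2, Rational(1, 2)))), Rational(1, 2))), 2)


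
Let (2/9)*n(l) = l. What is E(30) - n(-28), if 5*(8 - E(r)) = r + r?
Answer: 122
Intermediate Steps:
n(l) = 9*l/2
E(r) = 8 - 2*r/5 (E(r) = 8 - (r + r)/5 = 8 - 2*r/5)
E(30) - n(-28) = (8 - ⅖*30) - 9*(-28)/2 = (8 - 12) - 1*(-126) = -4 + 126 = 122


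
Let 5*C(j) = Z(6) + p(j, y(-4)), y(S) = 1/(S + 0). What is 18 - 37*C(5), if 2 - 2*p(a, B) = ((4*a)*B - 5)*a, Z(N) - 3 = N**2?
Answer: -463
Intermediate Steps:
Z(N) = 3 + N**2
y(S) = 1/S
p(a, B) = 1 - a*(-5 + 4*B*a)/2 (p(a, B) = 1 - ((4*a)*B - 5)*a/2 = 1 - (4*B*a - 5)*a/2 = 1 - (-5 + 4*B*a)*a/2 = 1 - a*(-5 + 4*B*a)/2)
C(j) = 8 + j/2 + j**2/10 (C(j) = ((3 + 6**2) + (1 + 5*j/2 - 2*j**2/(-4)))/5 = ((3 + 36) + (1 + 5*j/2 - 2*(-1/4)*j**2))/5 = (39 + (1 + 5*j/2 + j**2/2))/5 = (39 + (1 + j**2/2 + 5*j/2))/5 = (40 + j**2/2 + 5*j/2)/5 = 8 + j/2 + j**2/10)
18 - 37*C(5) = 18 - 37*(8 + (1/2)*5 + (1/10)*5**2) = 18 - 37*(8 + 5/2 + (1/10)*25) = 18 - 37*(8 + 5/2 + 5/2) = 18 - 37*13 = 18 - 481 = -463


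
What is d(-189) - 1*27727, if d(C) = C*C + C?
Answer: 7805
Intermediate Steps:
d(C) = C + C**2 (d(C) = C**2 + C = C + C**2)
d(-189) - 1*27727 = -189*(1 - 189) - 1*27727 = -189*(-188) - 27727 = 35532 - 27727 = 7805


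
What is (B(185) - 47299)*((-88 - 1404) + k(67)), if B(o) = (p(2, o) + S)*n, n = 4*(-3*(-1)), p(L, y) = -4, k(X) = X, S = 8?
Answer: 67332675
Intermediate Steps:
n = 12 (n = 4*3 = 12)
B(o) = 48 (B(o) = (-4 + 8)*12 = 4*12 = 48)
(B(185) - 47299)*((-88 - 1404) + k(67)) = (48 - 47299)*((-88 - 1404) + 67) = -47251*(-1492 + 67) = -47251*(-1425) = 67332675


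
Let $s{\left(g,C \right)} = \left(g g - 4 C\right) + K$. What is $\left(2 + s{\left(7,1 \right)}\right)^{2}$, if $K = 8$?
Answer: $3025$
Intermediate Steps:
$s{\left(g,C \right)} = 8 + g^{2} - 4 C$ ($s{\left(g,C \right)} = \left(g g - 4 C\right) + 8 = \left(g^{2} - 4 C\right) + 8 = 8 + g^{2} - 4 C$)
$\left(2 + s{\left(7,1 \right)}\right)^{2} = \left(2 + \left(8 + 7^{2} - 4\right)\right)^{2} = \left(2 + \left(8 + 49 - 4\right)\right)^{2} = \left(2 + 53\right)^{2} = 55^{2} = 3025$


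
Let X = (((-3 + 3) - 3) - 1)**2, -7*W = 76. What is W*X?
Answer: -1216/7 ≈ -173.71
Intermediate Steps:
W = -76/7 (W = -1/7*76 = -76/7 ≈ -10.857)
X = 16 (X = ((0 - 3) - 1)**2 = (-3 - 1)**2 = (-4)**2 = 16)
W*X = -76/7*16 = -1216/7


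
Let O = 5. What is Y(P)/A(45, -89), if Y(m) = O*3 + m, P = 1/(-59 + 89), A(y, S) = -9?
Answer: -451/270 ≈ -1.6704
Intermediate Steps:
P = 1/30 ≈ 0.033333
Y(m) = 15 + m (Y(m) = 5*3 + m = 15 + m)
Y(P)/A(45, -89) = (15 + 1/30)/(-9) = (451/30)*(-1/9) = -451/270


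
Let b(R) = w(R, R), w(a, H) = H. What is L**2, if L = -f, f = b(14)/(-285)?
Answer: 196/81225 ≈ 0.0024130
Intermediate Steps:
b(R) = R
f = -14/285 (f = 14/(-285) = 14*(-1/285) = -14/285 ≈ -0.049123)
L = 14/285 (L = -1*(-14/285) = 14/285 ≈ 0.049123)
L**2 = (14/285)**2 = 196/81225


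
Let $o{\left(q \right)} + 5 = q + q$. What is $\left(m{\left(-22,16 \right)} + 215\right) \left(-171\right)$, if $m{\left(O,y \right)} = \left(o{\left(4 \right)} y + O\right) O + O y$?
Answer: $121239$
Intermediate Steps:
$o{\left(q \right)} = -5 + 2 q$ ($o{\left(q \right)} = -5 + \left(q + q\right) = -5 + 2 q$)
$m{\left(O,y \right)} = O y + O \left(O + 3 y\right)$ ($m{\left(O,y \right)} = \left(\left(-5 + 2 \cdot 4\right) y + O\right) O + O y = \left(\left(-5 + 8\right) y + O\right) O + O y = \left(3 y + O\right) O + O y = \left(O + 3 y\right) O + O y = O \left(O + 3 y\right) + O y = O y + O \left(O + 3 y\right)$)
$\left(m{\left(-22,16 \right)} + 215\right) \left(-171\right) = \left(- 22 \left(-22 + 4 \cdot 16\right) + 215\right) \left(-171\right) = \left(- 22 \left(-22 + 64\right) + 215\right) \left(-171\right) = \left(\left(-22\right) 42 + 215\right) \left(-171\right) = \left(-924 + 215\right) \left(-171\right) = \left(-709\right) \left(-171\right) = 121239$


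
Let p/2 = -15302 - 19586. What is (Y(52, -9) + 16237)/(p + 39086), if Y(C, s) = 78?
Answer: -3263/6138 ≈ -0.53161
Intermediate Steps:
p = -69776 (p = 2*(-15302 - 19586) = 2*(-34888) = -69776)
(Y(52, -9) + 16237)/(p + 39086) = (78 + 16237)/(-69776 + 39086) = 16315/(-30690) = 16315*(-1/30690) = -3263/6138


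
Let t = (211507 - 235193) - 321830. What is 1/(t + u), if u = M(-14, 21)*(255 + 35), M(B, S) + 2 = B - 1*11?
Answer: -1/353346 ≈ -2.8301e-6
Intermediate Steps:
M(B, S) = -13 + B (M(B, S) = -2 + (B - 1*11) = -2 + (B - 11) = -2 + (-11 + B) = -13 + B)
t = -345516 (t = -23686 - 321830 = -345516)
u = -7830 (u = (-13 - 14)*(255 + 35) = -27*290 = -7830)
1/(t + u) = 1/(-345516 - 7830) = 1/(-353346) = -1/353346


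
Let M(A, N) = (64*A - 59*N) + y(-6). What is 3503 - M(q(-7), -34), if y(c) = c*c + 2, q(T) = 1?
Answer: 1395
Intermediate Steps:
y(c) = 2 + c² (y(c) = c² + 2 = 2 + c²)
M(A, N) = 38 - 59*N + 64*A (M(A, N) = (64*A - 59*N) + (2 + (-6)²) = (-59*N + 64*A) + (2 + 36) = (-59*N + 64*A) + 38 = 38 - 59*N + 64*A)
3503 - M(q(-7), -34) = 3503 - (38 - 59*(-34) + 64*1) = 3503 - (38 + 2006 + 64) = 3503 - 1*2108 = 3503 - 2108 = 1395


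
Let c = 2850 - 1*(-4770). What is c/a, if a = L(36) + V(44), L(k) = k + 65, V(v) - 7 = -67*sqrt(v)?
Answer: -205740/46463 - 255270*sqrt(11)/46463 ≈ -22.650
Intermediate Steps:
c = 7620 (c = 2850 + 4770 = 7620)
V(v) = 7 - 67*sqrt(v)
L(k) = 65 + k
a = 108 - 134*sqrt(11) (a = (65 + 36) + (7 - 134*sqrt(11)) = 101 + (7 - 134*sqrt(11)) = 108 - 134*sqrt(11) ≈ -336.43)
c/a = 7620/(108 - 134*sqrt(11))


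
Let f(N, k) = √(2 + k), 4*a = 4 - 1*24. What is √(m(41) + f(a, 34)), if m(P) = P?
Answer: √47 ≈ 6.8557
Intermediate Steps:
a = -5 (a = (4 - 1*24)/4 = (4 - 24)/4 = (¼)*(-20) = -5)
√(m(41) + f(a, 34)) = √(41 + √(2 + 34)) = √(41 + √36) = √(41 + 6) = √47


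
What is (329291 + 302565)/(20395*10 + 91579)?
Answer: 631856/295529 ≈ 2.1381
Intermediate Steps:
(329291 + 302565)/(20395*10 + 91579) = 631856/(203950 + 91579) = 631856/295529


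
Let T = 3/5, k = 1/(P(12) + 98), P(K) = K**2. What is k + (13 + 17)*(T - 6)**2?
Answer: 1058513/1210 ≈ 874.80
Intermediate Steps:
k = 1/242 (k = 1/(12**2 + 98) = 1/(144 + 98) = 1/242 ≈ 0.0041322)
T = 3/5 (T = 3*(1/5) = 3/5 ≈ 0.60000)
k + (13 + 17)*(T - 6)**2 = 1/242 + (13 + 17)*(3/5 - 6)**2 = 1/242 + 30*(-27/5)**2 = 1/242 + 30*(729/25) = 1/242 + 4374/5 = 1058513/1210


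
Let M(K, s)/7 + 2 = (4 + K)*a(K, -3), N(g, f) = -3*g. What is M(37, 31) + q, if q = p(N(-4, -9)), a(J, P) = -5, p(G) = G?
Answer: -1437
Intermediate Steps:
M(K, s) = -154 - 35*K (M(K, s) = -14 + 7*((4 + K)*(-5)) = -14 + 7*(-20 - 5*K) = -14 + (-140 - 35*K) = -154 - 35*K)
q = 12 (q = -3*(-4) = 12)
M(37, 31) + q = (-154 - 35*37) + 12 = (-154 - 1295) + 12 = -1449 + 12 = -1437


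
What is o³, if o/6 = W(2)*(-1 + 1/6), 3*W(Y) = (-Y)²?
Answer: -8000/27 ≈ -296.30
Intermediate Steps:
W(Y) = Y²/3 (W(Y) = (-Y)²/3 = Y²/3)
o = -20/3 (o = 6*(((⅓)*2²)*(-1 + 1/6)) = 6*(((⅓)*4)*(-1 + ⅙)) = 6*((4/3)*(-⅚)) = 6*(-10/9) = -20/3 ≈ -6.6667)
o³ = (-20/3)³ = -8000/27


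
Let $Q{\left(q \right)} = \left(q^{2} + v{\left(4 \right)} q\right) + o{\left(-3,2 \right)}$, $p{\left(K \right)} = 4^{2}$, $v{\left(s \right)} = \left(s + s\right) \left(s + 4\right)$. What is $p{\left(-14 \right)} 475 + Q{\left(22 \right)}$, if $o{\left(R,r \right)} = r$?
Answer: $9494$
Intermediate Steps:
$v{\left(s \right)} = 2 s \left(4 + s\right)$
$p{\left(K \right)} = 16$
$Q{\left(q \right)} = 2 + q^{2} + 64 q$ ($Q{\left(q \right)} = \left(q^{2} + 2 \cdot 4 \left(4 + 4\right) q\right) + 2 = \left(q^{2} + 2 \cdot 4 \cdot 8 q\right) + 2 = \left(q^{2} + 64 q\right) + 2 = 2 + q^{2} + 64 q$)
$p{\left(-14 \right)} 475 + Q{\left(22 \right)} = 16 \cdot 475 + \left(2 + 22^{2} + 64 \cdot 22\right) = 7600 + \left(2 + 484 + 1408\right) = 7600 + 1894 = 9494$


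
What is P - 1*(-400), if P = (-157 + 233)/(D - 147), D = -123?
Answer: 53962/135 ≈ 399.72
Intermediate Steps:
P = -38/135 (P = (-157 + 233)/(-123 - 147) = 76/(-270) = 76*(-1/270) = -38/135 ≈ -0.28148)
P - 1*(-400) = -38/135 - 1*(-400) = -38/135 + 400 = 53962/135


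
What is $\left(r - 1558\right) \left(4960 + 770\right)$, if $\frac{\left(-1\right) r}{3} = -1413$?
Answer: $15362130$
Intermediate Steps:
$r = 4239$ ($r = \left(-3\right) \left(-1413\right) = 4239$)
$\left(r - 1558\right) \left(4960 + 770\right) = \left(4239 - 1558\right) \left(4960 + 770\right) = 2681 \cdot 5730 = 15362130$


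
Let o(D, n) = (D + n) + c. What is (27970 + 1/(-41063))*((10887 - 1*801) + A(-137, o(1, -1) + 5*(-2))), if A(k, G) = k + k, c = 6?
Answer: 1024490641228/3733 ≈ 2.7444e+8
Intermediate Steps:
o(D, n) = 6 + D + n (o(D, n) = (D + n) + 6 = 6 + D + n)
A(k, G) = 2*k
(27970 + 1/(-41063))*((10887 - 1*801) + A(-137, o(1, -1) + 5*(-2))) = (27970 + 1/(-41063))*((10887 - 1*801) + 2*(-137)) = (27970 - 1/41063)*((10887 - 801) - 274) = 1148532109*(10086 - 274)/41063 = (1148532109/41063)*9812 = 1024490641228/3733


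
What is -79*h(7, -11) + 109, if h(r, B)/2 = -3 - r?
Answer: 1689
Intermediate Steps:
h(r, B) = -6 - 2*r (h(r, B) = 2*(-3 - r) = -6 - 2*r)
-79*h(7, -11) + 109 = -79*(-6 - 2*7) + 109 = -79*(-6 - 14) + 109 = -79*(-20) + 109 = 1580 + 109 = 1689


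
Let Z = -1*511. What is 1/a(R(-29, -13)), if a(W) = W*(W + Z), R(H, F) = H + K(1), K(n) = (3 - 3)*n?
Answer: 1/15660 ≈ 6.3857e-5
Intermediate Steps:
K(n) = 0 (K(n) = 0*n = 0)
Z = -511
R(H, F) = H (R(H, F) = H + 0 = H)
a(W) = W*(-511 + W) (a(W) = W*(W - 511) = W*(-511 + W))
1/a(R(-29, -13)) = 1/(-29*(-511 - 29)) = 1/(-29*(-540)) = 1/15660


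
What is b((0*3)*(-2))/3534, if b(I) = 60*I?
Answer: 0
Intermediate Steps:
b((0*3)*(-2))/3534 = (60*((0*3)*(-2)))/3534 = (60*(0*(-2)))*(1/3534) = (60*0)*(1/3534) = 0*(1/3534) = 0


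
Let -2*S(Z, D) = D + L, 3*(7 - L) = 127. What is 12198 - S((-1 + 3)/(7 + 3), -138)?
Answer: 36334/3 ≈ 12111.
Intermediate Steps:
L = -106/3 (L = 7 - ⅓*127 = 7 - 127/3 = -106/3 ≈ -35.333)
S(Z, D) = 53/3 - D/2 (S(Z, D) = -(D - 106/3)/2 = -(-106/3 + D)/2 = 53/3 - D/2)
12198 - S((-1 + 3)/(7 + 3), -138) = 12198 - (53/3 - ½*(-138)) = 12198 - (53/3 + 69) = 12198 - 1*260/3 = 12198 - 260/3 = 36334/3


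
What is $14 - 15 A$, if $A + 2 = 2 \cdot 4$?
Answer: $-76$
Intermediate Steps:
$A = 6$ ($A = -2 + 2 \cdot 4 = -2 + 8 = 6$)
$14 - 15 A = 14 - 90 = -76$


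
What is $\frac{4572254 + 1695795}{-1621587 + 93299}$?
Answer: $- \frac{6268049}{1528288} \approx -4.1014$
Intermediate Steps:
$\frac{4572254 + 1695795}{-1621587 + 93299} = \frac{6268049}{-1528288} = 6268049 \left(- \frac{1}{1528288}\right) = - \frac{6268049}{1528288}$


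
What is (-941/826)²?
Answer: 885481/682276 ≈ 1.2978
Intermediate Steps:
(-941/826)² = 885481/682276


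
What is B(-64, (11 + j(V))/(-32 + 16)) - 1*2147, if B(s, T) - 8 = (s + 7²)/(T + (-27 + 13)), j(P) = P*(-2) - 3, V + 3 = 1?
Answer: -126141/59 ≈ -2138.0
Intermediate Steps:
V = -2 (V = -3 + 1 = -2)
j(P) = -3 - 2*P (j(P) = -2*P - 3 = -3 - 2*P)
B(s, T) = 8 + (49 + s)/(-14 + T) (B(s, T) = 8 + (s + 7²)/(T + (-27 + 13)) = 8 + (s + 49)/(T - 14) = 8 + (49 + s)/(-14 + T))
B(-64, (11 + j(V))/(-32 + 16)) - 1*2147 = (-63 - 64 + 8*((11 + (-3 - 2*(-2)))/(-32 + 16)))/(-14 + (11 + (-3 - 2*(-2)))/(-32 + 16)) - 1*2147 = (-63 - 64 + 8*((11 + (-3 + 4))/(-16)))/(-14 + (11 + (-3 + 4))/(-16)) - 2147 = (-63 - 64 + 8*((11 + 1)*(-1/16)))/(-14 + (11 + 1)*(-1/16)) - 2147 = (-63 - 64 + 8*(12*(-1/16)))/(-14 + 12*(-1/16)) - 2147 = (-63 - 64 + 8*(-¾))/(-14 - ¾) - 2147 = (-63 - 64 - 6)/(-59/4) - 2147 = -4/59*(-133) - 2147 = 532/59 - 2147 = -126141/59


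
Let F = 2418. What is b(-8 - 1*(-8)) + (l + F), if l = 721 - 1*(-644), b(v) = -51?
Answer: 3732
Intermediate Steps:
l = 1365 (l = 721 + 644 = 1365)
b(-8 - 1*(-8)) + (l + F) = -51 + (1365 + 2418) = -51 + 3783 = 3732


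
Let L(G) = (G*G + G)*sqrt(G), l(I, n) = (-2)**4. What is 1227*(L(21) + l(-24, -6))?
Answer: 19632 + 566874*sqrt(21) ≈ 2.6174e+6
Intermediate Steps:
l(I, n) = 16
L(G) = sqrt(G)*(G + G**2) (L(G) = (G**2 + G)*sqrt(G) = (G + G**2)*sqrt(G) = sqrt(G)*(G + G**2))
1227*(L(21) + l(-24, -6)) = 1227*(21**(3/2)*(1 + 21) + 16) = 1227*((21*sqrt(21))*22 + 16) = 1227*(462*sqrt(21) + 16) = 1227*(16 + 462*sqrt(21)) = 19632 + 566874*sqrt(21)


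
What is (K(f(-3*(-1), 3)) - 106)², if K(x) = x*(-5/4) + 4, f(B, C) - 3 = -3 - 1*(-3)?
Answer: 178929/16 ≈ 11183.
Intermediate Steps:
f(B, C) = 3 (f(B, C) = 3 + (-3 - 1*(-3)) = 3 + (-3 + 3) = 3 + 0 = 3)
K(x) = 4 - 5*x/4 (K(x) = x*(-5*¼) + 4 = x*(-5/4) + 4 = -5*x/4 + 4 = 4 - 5*x/4)
(K(f(-3*(-1), 3)) - 106)² = ((4 - 5/4*3) - 106)² = ((4 - 15/4) - 106)² = (¼ - 106)² = (-423/4)² = 178929/16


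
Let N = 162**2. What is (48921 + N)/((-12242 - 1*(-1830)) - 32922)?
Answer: -75165/43334 ≈ -1.7346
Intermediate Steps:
N = 26244
(48921 + N)/((-12242 - 1*(-1830)) - 32922) = (48921 + 26244)/((-12242 - 1*(-1830)) - 32922) = 75165/((-12242 + 1830) - 32922) = 75165/(-10412 - 32922) = 75165/(-43334) = 75165*(-1/43334) = -75165/43334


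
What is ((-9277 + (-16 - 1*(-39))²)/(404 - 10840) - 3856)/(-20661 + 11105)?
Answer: 10058117/24931604 ≈ 0.40343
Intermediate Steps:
((-9277 + (-16 - 1*(-39))²)/(404 - 10840) - 3856)/(-20661 + 11105) = ((-9277 + (-16 + 39)²)/(-10436) - 3856)/(-9556) = ((-9277 + 23²)*(-1/10436) - 3856)*(-1/9556) = ((-9277 + 529)*(-1/10436) - 3856)*(-1/9556) = (-8748*(-1/10436) - 3856)*(-1/9556) = (2187/2609 - 3856)*(-1/9556) = -10058117/2609*(-1/9556) = 10058117/24931604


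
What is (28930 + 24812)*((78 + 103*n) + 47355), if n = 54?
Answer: 2848057290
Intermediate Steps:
(28930 + 24812)*((78 + 103*n) + 47355) = (28930 + 24812)*((78 + 103*54) + 47355) = 53742*((78 + 5562) + 47355) = 53742*(5640 + 47355) = 53742*52995 = 2848057290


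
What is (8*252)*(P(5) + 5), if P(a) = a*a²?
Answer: 262080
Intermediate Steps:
P(a) = a³
(8*252)*(P(5) + 5) = (8*252)*(5³ + 5) = 2016*(125 + 5) = 2016*130 = 262080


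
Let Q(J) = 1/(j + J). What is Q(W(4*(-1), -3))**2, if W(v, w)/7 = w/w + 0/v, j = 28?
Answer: 1/1225 ≈ 0.00081633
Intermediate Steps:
W(v, w) = 7 (W(v, w) = 7*(w/w + 0/v) = 7*(1 + 0) = 7*1 = 7)
Q(J) = 1/(28 + J)
Q(W(4*(-1), -3))**2 = (1/(28 + 7))**2 = (1/35)**2 = 1/1225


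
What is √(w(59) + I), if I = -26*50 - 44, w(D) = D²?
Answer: √2137 ≈ 46.228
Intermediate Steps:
I = -1344 (I = -1300 - 44 = -1344)
√(w(59) + I) = √(59² - 1344) = √(3481 - 1344) = √2137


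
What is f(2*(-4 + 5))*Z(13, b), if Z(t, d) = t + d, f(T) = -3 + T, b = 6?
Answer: -19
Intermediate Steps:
Z(t, d) = d + t
f(2*(-4 + 5))*Z(13, b) = (-3 + 2*(-4 + 5))*(6 + 13) = (-3 + 2*1)*19 = (-3 + 2)*19 = -1*19 = -19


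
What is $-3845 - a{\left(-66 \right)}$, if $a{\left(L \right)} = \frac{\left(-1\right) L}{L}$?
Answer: $-3844$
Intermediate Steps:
$a{\left(L \right)} = -1$
$-3845 - a{\left(-66 \right)} = -3845 - -1 = -3845 + 1 = -3844$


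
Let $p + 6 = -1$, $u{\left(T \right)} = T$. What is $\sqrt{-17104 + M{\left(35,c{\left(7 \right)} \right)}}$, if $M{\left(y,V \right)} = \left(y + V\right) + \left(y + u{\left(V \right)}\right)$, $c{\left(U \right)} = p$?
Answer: $2 i \sqrt{4262} \approx 130.57 i$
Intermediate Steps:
$p = -7$ ($p = -6 - 1 = -7$)
$c{\left(U \right)} = -7$
$M{\left(y,V \right)} = 2 V + 2 y$ ($M{\left(y,V \right)} = \left(y + V\right) + \left(y + V\right) = \left(V + y\right) + \left(V + y\right) = 2 V + 2 y$)
$\sqrt{-17104 + M{\left(35,c{\left(7 \right)} \right)}} = \sqrt{-17104 + \left(2 \left(-7\right) + 2 \cdot 35\right)} = \sqrt{-17104 + \left(-14 + 70\right)} = \sqrt{-17104 + 56} = \sqrt{-17048} = 2 i \sqrt{4262}$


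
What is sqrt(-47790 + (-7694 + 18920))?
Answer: 2*I*sqrt(9141) ≈ 191.22*I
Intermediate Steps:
sqrt(-47790 + (-7694 + 18920)) = sqrt(-47790 + 11226) = sqrt(-36564) = 2*I*sqrt(9141)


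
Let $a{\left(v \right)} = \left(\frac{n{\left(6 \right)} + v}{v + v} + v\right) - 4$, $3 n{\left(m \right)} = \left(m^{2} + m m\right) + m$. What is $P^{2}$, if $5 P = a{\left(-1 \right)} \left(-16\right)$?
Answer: $3136$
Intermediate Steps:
$n{\left(m \right)} = \frac{m}{3} + \frac{2 m^{2}}{3}$ ($n{\left(m \right)} = \frac{\left(m^{2} + m m\right) + m}{3} = \frac{\left(m^{2} + m^{2}\right) + m}{3} = \frac{2 m^{2} + m}{3} = \frac{m + 2 m^{2}}{3} = \frac{m}{3} + \frac{2 m^{2}}{3}$)
$a{\left(v \right)} = -4 + v + \frac{26 + v}{2 v}$ ($a{\left(v \right)} = \left(\frac{\frac{1}{3} \cdot 6 \left(1 + 2 \cdot 6\right) + v}{v + v} + v\right) - 4 = \left(\frac{\frac{1}{3} \cdot 6 \left(1 + 12\right) + v}{2 v} + v\right) - 4 = \left(\left(\frac{1}{3} \cdot 6 \cdot 13 + v\right) \frac{1}{2 v} + v\right) - 4 = \left(\left(26 + v\right) \frac{1}{2 v} + v\right) - 4 = \left(\frac{26 + v}{2 v} + v\right) - 4 = \left(v + \frac{26 + v}{2 v}\right) - 4 = -4 + v + \frac{26 + v}{2 v}$)
$P = 56$ ($P = \frac{\left(- \frac{7}{2} - 1 + \frac{13}{-1}\right) \left(-16\right)}{5} = \frac{\left(- \frac{7}{2} - 1 + 13 \left(-1\right)\right) \left(-16\right)}{5} = \frac{\left(- \frac{7}{2} - 1 - 13\right) \left(-16\right)}{5} = \frac{\left(- \frac{35}{2}\right) \left(-16\right)}{5} = \frac{1}{5} \cdot 280 = 56$)
$P^{2} = 56^{2} = 3136$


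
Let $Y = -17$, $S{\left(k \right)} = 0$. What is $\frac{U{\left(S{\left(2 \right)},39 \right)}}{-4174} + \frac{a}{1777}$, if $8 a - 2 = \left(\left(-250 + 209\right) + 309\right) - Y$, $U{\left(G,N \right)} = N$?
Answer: $\frac{321757}{29668792} \approx 0.010845$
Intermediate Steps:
$a = \frac{287}{8}$ ($a = \frac{1}{4} + \frac{\left(\left(-250 + 209\right) + 309\right) - -17}{8} = \frac{1}{4} + \frac{\left(-41 + 309\right) + 17}{8} = \frac{1}{4} + \frac{268 + 17}{8} = \frac{1}{4} + \frac{1}{8} \cdot 285 = \frac{1}{4} + \frac{285}{8} = \frac{287}{8} \approx 35.875$)
$\frac{U{\left(S{\left(2 \right)},39 \right)}}{-4174} + \frac{a}{1777} = \frac{39}{-4174} + \frac{287}{8 \cdot 1777} = 39 \left(- \frac{1}{4174}\right) + \frac{287}{8} \cdot \frac{1}{1777} = - \frac{39}{4174} + \frac{287}{14216} = \frac{321757}{29668792}$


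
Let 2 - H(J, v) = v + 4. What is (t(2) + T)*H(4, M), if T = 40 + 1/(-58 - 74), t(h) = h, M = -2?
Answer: 0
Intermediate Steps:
H(J, v) = -2 - v (H(J, v) = 2 - (v + 4) = 2 - (4 + v) = 2 + (-4 - v) = -2 - v)
T = 5279/132 (T = 40 + 1/(-132) = 40 - 1/132 = 5279/132 ≈ 39.992)
(t(2) + T)*H(4, M) = (2 + 5279/132)*(-2 - 1*(-2)) = 5543*(-2 + 2)/132 = (5543/132)*0 = 0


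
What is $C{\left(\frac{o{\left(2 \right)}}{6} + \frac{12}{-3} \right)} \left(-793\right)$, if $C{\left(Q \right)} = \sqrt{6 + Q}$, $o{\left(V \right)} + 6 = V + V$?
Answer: $- \frac{793 \sqrt{15}}{3} \approx -1023.8$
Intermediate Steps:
$o{\left(V \right)} = -6 + 2 V$ ($o{\left(V \right)} = -6 + \left(V + V\right) = -6 + 2 V$)
$C{\left(\frac{o{\left(2 \right)}}{6} + \frac{12}{-3} \right)} \left(-793\right) = \sqrt{6 + \left(\frac{-6 + 2 \cdot 2}{6} + \frac{12}{-3}\right)} \left(-793\right) = \sqrt{6 + \left(\left(-6 + 4\right) \frac{1}{6} + 12 \left(- \frac{1}{3}\right)\right)} \left(-793\right) = \sqrt{6 - \frac{13}{3}} \left(-793\right) = \sqrt{\frac{5}{3}} \left(-793\right) = \frac{\sqrt{15}}{3} \left(-793\right) = - \frac{793 \sqrt{15}}{3}$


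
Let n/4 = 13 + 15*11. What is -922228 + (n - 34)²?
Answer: -462544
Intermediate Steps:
n = 712 (n = 4*(13 + 15*11) = 4*(13 + 165) = 4*178 = 712)
-922228 + (n - 34)² = -922228 + (712 - 34)² = -922228 + 678² = -922228 + 459684 = -462544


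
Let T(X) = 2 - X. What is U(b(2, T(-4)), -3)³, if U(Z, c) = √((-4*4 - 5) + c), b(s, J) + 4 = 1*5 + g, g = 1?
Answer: -48*I*√6 ≈ -117.58*I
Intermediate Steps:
b(s, J) = 2 (b(s, J) = -4 + (1*5 + 1) = -4 + (5 + 1) = -4 + 6 = 2)
U(Z, c) = √(-21 + c) (U(Z, c) = √((-16 - 5) + c) = √(-21 + c))
U(b(2, T(-4)), -3)³ = (√(-21 - 3))³ = (√(-24))³ = (2*I*√6)³ = -48*I*√6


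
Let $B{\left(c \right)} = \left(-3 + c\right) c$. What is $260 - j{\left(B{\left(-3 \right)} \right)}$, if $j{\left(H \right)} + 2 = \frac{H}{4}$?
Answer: $\frac{515}{2} \approx 257.5$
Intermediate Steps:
$B{\left(c \right)} = c \left(-3 + c\right)$
$j{\left(H \right)} = -2 + \frac{H}{4}$
$260 - j{\left(B{\left(-3 \right)} \right)} = 260 - \left(-2 + \frac{\left(-3\right) \left(-3 - 3\right)}{4}\right) = 260 - \left(-2 + \frac{\left(-3\right) \left(-6\right)}{4}\right) = 260 - \left(-2 + \frac{1}{4} \cdot 18\right) = 260 - \left(-2 + \frac{9}{2}\right) = 260 - \frac{5}{2} = \frac{515}{2}$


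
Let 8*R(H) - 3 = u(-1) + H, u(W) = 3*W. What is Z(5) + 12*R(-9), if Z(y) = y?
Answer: -17/2 ≈ -8.5000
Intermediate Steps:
R(H) = H/8 (R(H) = 3/8 + (3*(-1) + H)/8 = 3/8 + (-3 + H)/8 = 3/8 + (-3/8 + H/8) = H/8)
Z(5) + 12*R(-9) = 5 + 12*((1/8)*(-9)) = 5 + 12*(-9/8) = 5 - 27/2 = -17/2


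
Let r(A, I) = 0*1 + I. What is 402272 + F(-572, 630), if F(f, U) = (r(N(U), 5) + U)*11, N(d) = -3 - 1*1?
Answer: 409257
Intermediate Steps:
N(d) = -4 (N(d) = -3 - 1 = -4)
r(A, I) = I (r(A, I) = 0 + I = I)
F(f, U) = 55 + 11*U (F(f, U) = (5 + U)*11 = 55 + 11*U)
402272 + F(-572, 630) = 402272 + (55 + 11*630) = 402272 + (55 + 6930) = 402272 + 6985 = 409257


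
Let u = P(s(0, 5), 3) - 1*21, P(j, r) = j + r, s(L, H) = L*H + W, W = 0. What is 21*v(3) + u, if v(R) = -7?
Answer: -165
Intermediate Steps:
s(L, H) = H*L (s(L, H) = L*H + 0 = H*L + 0 = H*L)
u = -18 (u = (5*0 + 3) - 1*21 = (0 + 3) - 21 = 3 - 21 = -18)
21*v(3) + u = 21*(-7) - 18 = -147 - 18 = -165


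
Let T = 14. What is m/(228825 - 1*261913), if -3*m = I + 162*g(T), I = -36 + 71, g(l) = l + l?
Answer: 4571/99264 ≈ 0.046049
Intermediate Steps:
g(l) = 2*l
I = 35
m = -4571/3 (m = -(35 + 162*(2*14))/3 = -(35 + 162*28)/3 = -(35 + 4536)/3 = -1/3*4571 = -4571/3 ≈ -1523.7)
m/(228825 - 1*261913) = -4571/(3*(228825 - 1*261913)) = -4571/(3*(228825 - 261913)) = -4571/3/(-33088) = -4571/3*(-1/33088) = 4571/99264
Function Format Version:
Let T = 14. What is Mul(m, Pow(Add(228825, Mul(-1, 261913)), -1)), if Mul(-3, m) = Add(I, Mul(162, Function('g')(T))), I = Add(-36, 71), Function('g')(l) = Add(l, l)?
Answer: Rational(4571, 99264) ≈ 0.046049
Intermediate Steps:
Function('g')(l) = Mul(2, l)
I = 35
m = Rational(-4571, 3) (m = Mul(Rational(-1, 3), Add(35, Mul(162, Mul(2, 14)))) = Mul(Rational(-1, 3), Add(35, Mul(162, 28))) = Mul(Rational(-1, 3), Add(35, 4536)) = Mul(Rational(-1, 3), 4571) = Rational(-4571, 3) ≈ -1523.7)
Mul(m, Pow(Add(228825, Mul(-1, 261913)), -1)) = Mul(Rational(-4571, 3), Pow(Add(228825, Mul(-1, 261913)), -1)) = Mul(Rational(-4571, 3), Pow(Add(228825, -261913), -1)) = Mul(Rational(-4571, 3), Pow(-33088, -1)) = Mul(Rational(-4571, 3), Rational(-1, 33088)) = Rational(4571, 99264)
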